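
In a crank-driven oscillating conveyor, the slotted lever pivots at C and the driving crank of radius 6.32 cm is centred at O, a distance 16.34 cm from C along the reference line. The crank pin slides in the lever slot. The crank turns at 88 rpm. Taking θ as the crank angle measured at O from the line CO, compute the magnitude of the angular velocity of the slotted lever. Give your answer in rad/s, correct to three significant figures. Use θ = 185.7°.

5.71

ω = 9.215 rad/s (from 88 rpm).
Crank pin A relative to C: A = (d + r cosθ, r sinθ); lever angle φ = atan2(r sinθ, d + r cosθ).
Differentiating tanφ: φ̇ = rω(d cosθ + r)/(d² + r² + 2dr cosθ).
d² + r² + 2dr cosθ = |CA|² = 0.0101422 m²;  d cosθ + r = -0.099392 m.
|ω_lever| = |0.0632·9.215·-0.099392| / 0.0101422 = 5.7075 rad/s.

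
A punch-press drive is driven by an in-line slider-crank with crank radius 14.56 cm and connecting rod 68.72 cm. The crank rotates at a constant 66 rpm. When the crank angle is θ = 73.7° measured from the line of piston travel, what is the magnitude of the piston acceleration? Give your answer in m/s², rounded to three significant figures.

0.689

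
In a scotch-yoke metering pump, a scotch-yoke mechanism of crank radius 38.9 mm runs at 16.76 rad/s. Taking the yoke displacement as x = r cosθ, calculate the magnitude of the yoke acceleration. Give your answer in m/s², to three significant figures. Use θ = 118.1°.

5.15

ω = 16.76 rad/s
x = r cosθ ⇒ ẍ = −rω² cosθ (ω constant).
|a| = rω²|cosθ| = 0.0389·(16.76)²·|cos 118.1°| = 5.1467 m/s².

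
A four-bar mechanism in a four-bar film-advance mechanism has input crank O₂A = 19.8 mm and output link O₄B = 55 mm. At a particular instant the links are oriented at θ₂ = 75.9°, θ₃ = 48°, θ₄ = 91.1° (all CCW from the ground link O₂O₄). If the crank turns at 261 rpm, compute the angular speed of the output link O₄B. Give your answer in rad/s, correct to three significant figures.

6.74

ω₂ = 27.33 rad/s (from 261 rpm).
Differentiating the loop-closure r₂e^{iθ₂}+r₃e^{iθ₃}=r₁+r₄e^{iθ₄} gives r₂ω₂e^{iθ₂}+r₃ω₃e^{iθ₃}=r₄ω₄e^{iθ₄}.
Eliminating the other unknown: ω₄ = r₂ω₂ sin(θ₂−θ₃) / [r₄ sin(θ₄−θ₃)].
Numerator sine = +0.46793; denominator sine = +0.68327.
Result = 0.0198·27.33·(+0.46793) / (0.055·(+0.68327)) = +6.7384 rad/s; magnitude 6.7384 rad/s.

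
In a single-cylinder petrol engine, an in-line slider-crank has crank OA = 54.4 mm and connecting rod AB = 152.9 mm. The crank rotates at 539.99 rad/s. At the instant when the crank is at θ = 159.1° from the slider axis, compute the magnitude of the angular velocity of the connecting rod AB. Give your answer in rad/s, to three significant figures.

ω = 540 rad/s
The rod makes angle φ with the slider axis where L sinφ = r sinθ; differentiating, L cosφ·φ̇ = r ω cosθ.
L cosφ = √(L² − r² sin²θ) = 0.15166 m.
|ω_rod| = r ω |cosθ| / √(L² − r² sin²θ) = 0.0544·540·0.93420/0.15166 = 180.94 rad/s.

181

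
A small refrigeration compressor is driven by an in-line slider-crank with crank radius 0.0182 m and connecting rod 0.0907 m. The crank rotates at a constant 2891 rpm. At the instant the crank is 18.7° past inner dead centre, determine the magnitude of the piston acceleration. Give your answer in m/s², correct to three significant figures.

1850

ω = 2π·2891/60 = 302.7 rad/s
x(θ) = r cosθ + √(L² − r² sin²θ); with ω constant, a = ω²·d²x/dθ².
d²x/dθ² = −r cosθ − r²(cos2θ)/√u − r⁴ sin²2θ/(4u^{3/2}),  u = L² − r² sin²θ = 0.00819244 m².
Substituting r = 0.0182 m, L = 0.0907 m, θ = 18.7°: d²x/dθ² = -0.02016 m.
a = ω²·d²x/dθ² = (302.7)²·(-0.02016) = -1847.8 m/s²;  |a| = 1847.8 m/s².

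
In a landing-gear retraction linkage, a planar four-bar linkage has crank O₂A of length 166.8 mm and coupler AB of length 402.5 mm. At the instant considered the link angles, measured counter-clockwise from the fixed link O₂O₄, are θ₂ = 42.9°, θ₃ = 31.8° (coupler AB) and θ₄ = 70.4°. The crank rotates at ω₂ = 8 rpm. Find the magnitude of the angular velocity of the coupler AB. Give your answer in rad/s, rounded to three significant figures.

ω₂ = 0.8378 rad/s (from 8 rpm).
Differentiating the loop-closure r₂e^{iθ₂}+r₃e^{iθ₃}=r₁+r₄e^{iθ₄} gives r₂ω₂e^{iθ₂}+r₃ω₃e^{iθ₃}=r₄ω₄e^{iθ₄}.
Eliminating the other unknown: ω₃ = r₂ω₂ sin(θ₄−θ₂) / [r₃ sin(θ₃−θ₄)].
Numerator sine = +0.46175; denominator sine = -0.62388.
Result = 0.1668·0.8378·(+0.46175) / (0.4025·(-0.62388)) = -0.25695 rad/s; magnitude 0.25695 rad/s.

0.257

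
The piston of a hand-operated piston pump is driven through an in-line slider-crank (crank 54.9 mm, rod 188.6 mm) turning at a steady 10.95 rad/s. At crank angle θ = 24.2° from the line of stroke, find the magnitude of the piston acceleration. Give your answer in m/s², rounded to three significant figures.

7.31

ω = 10.95 rad/s
x(θ) = r cosθ + √(L² − r² sin²θ); with ω constant, a = ω²·d²x/dθ².
d²x/dθ² = −r cosθ − r²(cos2θ)/√u − r⁴ sin²2θ/(4u^{3/2}),  u = L² − r² sin²θ = 0.0350635 m².
Substituting r = 0.0549 m, L = 0.1886 m, θ = 24.2°: d²x/dθ² = -0.060955 m.
a = ω²·d²x/dθ² = (10.95)²·(-0.060955) = -7.3087 m/s²;  |a| = 7.3087 m/s².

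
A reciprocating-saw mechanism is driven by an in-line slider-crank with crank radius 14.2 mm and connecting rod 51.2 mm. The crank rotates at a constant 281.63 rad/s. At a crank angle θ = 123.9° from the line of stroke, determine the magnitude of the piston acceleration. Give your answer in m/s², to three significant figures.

ω = 281.6 rad/s
x(θ) = r cosθ + √(L² − r² sin²θ); with ω constant, a = ω²·d²x/dθ².
d²x/dθ² = −r cosθ − r²(cos2θ)/√u − r⁴ sin²2θ/(4u^{3/2}),  u = L² − r² sin²θ = 0.00248253 m².
Substituting r = 0.0142 m, L = 0.0512 m, θ = 123.9°: d²x/dθ² = +0.0093786 m.
a = ω²·d²x/dθ² = (281.6)²·(+0.0093786) = +743.87 m/s²;  |a| = 743.87 m/s².

744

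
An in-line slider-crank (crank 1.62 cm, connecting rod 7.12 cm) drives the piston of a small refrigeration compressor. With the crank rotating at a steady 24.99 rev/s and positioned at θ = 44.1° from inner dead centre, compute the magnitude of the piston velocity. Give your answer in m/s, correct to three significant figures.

ω = 2π·25 = 157 rad/s
For an in-line slider-crank, x = r cosθ + √(L² − r² sin²θ), so v = −rω sinθ·[1 + r cosθ/√(L² − r² sin²θ)].
With r = 0.0162 m, L = 0.0712 m, θ = 44.1°: √(L² − r² sin²θ) = 0.070302 m.
v = −0.0162·157·0.69591·[1 + 0.0162·0.71813/0.070302] = -2.0631 m/s.
|v| = 2.0631 m/s.

2.06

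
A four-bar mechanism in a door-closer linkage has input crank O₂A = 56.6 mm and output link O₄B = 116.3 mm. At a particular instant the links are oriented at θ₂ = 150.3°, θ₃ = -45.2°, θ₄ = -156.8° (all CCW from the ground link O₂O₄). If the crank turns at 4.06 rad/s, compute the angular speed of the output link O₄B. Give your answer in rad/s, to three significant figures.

ω₂ = 4.06 rad/s
Differentiating the loop-closure r₂e^{iθ₂}+r₃e^{iθ₃}=r₁+r₄e^{iθ₄} gives r₂ω₂e^{iθ₂}+r₃ω₃e^{iθ₃}=r₄ω₄e^{iθ₄}.
Eliminating the other unknown: ω₄ = r₂ω₂ sin(θ₂−θ₃) / [r₄ sin(θ₄−θ₃)].
Numerator sine = -0.26724; denominator sine = -0.92978.
Result = 0.0566·4.06·(-0.26724) / (0.1163·(-0.92978)) = +0.56791 rad/s; magnitude 0.56791 rad/s.

0.568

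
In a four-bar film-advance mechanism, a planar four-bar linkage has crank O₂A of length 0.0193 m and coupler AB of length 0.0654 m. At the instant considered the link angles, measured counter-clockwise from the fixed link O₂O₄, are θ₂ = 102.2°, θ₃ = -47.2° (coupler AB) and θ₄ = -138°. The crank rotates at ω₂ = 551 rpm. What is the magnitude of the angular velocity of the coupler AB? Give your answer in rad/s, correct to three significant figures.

14.8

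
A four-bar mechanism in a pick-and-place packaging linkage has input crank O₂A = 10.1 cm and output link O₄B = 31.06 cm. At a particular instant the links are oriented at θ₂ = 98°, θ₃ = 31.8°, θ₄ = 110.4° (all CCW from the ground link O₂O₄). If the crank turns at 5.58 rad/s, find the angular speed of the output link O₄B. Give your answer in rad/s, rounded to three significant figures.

1.69

ω₂ = 5.58 rad/s
Differentiating the loop-closure r₂e^{iθ₂}+r₃e^{iθ₃}=r₁+r₄e^{iθ₄} gives r₂ω₂e^{iθ₂}+r₃ω₃e^{iθ₃}=r₄ω₄e^{iθ₄}.
Eliminating the other unknown: ω₄ = r₂ω₂ sin(θ₂−θ₃) / [r₄ sin(θ₄−θ₃)].
Numerator sine = +0.91496; denominator sine = +0.98027.
Result = 0.101·5.58·(+0.91496) / (0.3106·(+0.98027)) = +1.6936 rad/s; magnitude 1.6936 rad/s.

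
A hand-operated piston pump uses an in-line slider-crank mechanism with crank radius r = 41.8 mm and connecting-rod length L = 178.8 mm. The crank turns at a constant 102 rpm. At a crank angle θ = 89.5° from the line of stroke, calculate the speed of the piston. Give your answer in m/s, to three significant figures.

ω = 2π·102/60 = 10.68 rad/s
For an in-line slider-crank, x = r cosθ + √(L² − r² sin²θ), so v = −rω sinθ·[1 + r cosθ/√(L² − r² sin²θ)].
With r = 0.0418 m, L = 0.1788 m, θ = 89.5°: √(L² − r² sin²θ) = 0.17385 m.
v = −0.0418·10.68·0.99996·[1 + 0.0418·0.00873/0.17385] = -0.4474 m/s.
|v| = 0.4474 m/s.

0.447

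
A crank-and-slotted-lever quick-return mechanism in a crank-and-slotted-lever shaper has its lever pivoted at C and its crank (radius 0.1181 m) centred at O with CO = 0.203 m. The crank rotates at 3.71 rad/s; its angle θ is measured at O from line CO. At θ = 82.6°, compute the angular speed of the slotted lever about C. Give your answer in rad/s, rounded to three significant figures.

1.03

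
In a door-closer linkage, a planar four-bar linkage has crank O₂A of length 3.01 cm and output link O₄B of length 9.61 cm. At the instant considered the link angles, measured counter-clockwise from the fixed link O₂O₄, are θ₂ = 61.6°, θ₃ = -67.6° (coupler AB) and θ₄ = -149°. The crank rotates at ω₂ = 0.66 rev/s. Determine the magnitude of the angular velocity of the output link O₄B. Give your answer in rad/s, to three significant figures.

ω₂ = 4.147 rad/s (from 0.66 rev/s).
Differentiating the loop-closure r₂e^{iθ₂}+r₃e^{iθ₃}=r₁+r₄e^{iθ₄} gives r₂ω₂e^{iθ₂}+r₃ω₃e^{iθ₃}=r₄ω₄e^{iθ₄}.
Eliminating the other unknown: ω₄ = r₂ω₂ sin(θ₂−θ₃) / [r₄ sin(θ₄−θ₃)].
Numerator sine = +0.77494; denominator sine = -0.98876.
Result = 0.0301·4.147·(+0.77494) / (0.0961·(-0.98876)) = -1.018 rad/s; magnitude 1.018 rad/s.

1.02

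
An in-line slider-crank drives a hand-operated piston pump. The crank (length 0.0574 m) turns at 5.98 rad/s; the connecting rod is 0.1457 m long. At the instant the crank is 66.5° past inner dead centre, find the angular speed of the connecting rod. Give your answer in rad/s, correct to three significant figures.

1.01

ω = 5.98 rad/s
The rod makes angle φ with the slider axis where L sinφ = r sinθ; differentiating, L cosφ·φ̇ = r ω cosθ.
L cosφ = √(L² − r² sin²θ) = 0.13586 m.
|ω_rod| = r ω |cosθ| / √(L² − r² sin²θ) = 0.0574·5.98·0.39875/0.13586 = 1.0075 rad/s.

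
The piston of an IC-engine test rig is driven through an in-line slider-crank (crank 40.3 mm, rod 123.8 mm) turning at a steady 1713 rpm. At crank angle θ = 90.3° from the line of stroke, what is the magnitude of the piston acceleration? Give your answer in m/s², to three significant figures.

ω = 2π·1713/60 = 179.4 rad/s
x(θ) = r cosθ + √(L² − r² sin²θ); with ω constant, a = ω²·d²x/dθ².
d²x/dθ² = −r cosθ − r²(cos2θ)/√u − r⁴ sin²2θ/(4u^{3/2}),  u = L² − r² sin²θ = 0.0137024 m².
Substituting r = 0.0403 m, L = 0.1238 m, θ = 90.3°: d²x/dθ² = +0.014085 m.
a = ω²·d²x/dθ² = (179.4)²·(+0.014085) = +453.23 m/s²;  |a| = 453.23 m/s².

453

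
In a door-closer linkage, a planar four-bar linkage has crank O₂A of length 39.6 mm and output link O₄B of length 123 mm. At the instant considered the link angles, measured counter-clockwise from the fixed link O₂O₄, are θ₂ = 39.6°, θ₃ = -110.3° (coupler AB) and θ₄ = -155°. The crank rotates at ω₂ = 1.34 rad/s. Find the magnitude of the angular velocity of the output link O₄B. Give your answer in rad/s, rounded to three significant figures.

0.308

ω₂ = 1.34 rad/s
Differentiating the loop-closure r₂e^{iθ₂}+r₃e^{iθ₃}=r₁+r₄e^{iθ₄} gives r₂ω₂e^{iθ₂}+r₃ω₃e^{iθ₃}=r₄ω₄e^{iθ₄}.
Eliminating the other unknown: ω₄ = r₂ω₂ sin(θ₂−θ₃) / [r₄ sin(θ₄−θ₃)].
Numerator sine = +0.50151; denominator sine = -0.70339.
Result = 0.0396·1.34·(+0.50151) / (0.123·(-0.70339)) = -0.30759 rad/s; magnitude 0.30759 rad/s.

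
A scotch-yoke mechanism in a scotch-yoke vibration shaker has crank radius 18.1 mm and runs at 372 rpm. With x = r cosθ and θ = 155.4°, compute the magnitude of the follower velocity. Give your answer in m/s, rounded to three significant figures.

0.294

ω = 38.96 rad/s (from 372 rpm).
x = r cosθ ⇒ ẋ = −rω sinθ.
|v| = rω|sinθ| = 0.0181·38.96·|sin 155.4°| = 0.29352 m/s.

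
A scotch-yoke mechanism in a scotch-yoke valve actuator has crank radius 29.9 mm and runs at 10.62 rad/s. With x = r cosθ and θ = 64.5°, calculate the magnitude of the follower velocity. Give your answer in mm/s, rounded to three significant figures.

ω = 10.62 rad/s
x = r cosθ ⇒ ẋ = −rω sinθ.
|v| = rω|sinθ| = 0.0299·10.62·|sin 64.5°| = 0.28661 m/s = 286.61 mm/s.

287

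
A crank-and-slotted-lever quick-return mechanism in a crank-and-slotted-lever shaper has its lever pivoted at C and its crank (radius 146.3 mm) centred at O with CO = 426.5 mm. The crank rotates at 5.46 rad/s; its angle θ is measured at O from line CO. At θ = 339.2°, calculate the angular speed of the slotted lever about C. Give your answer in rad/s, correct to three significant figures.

1.36

ω = 5.46 rad/s
Crank pin A relative to C: A = (d + r cosθ, r sinθ); lever angle φ = atan2(r sinθ, d + r cosθ).
Differentiating tanφ: φ̇ = rω(d cosθ + r)/(d² + r² + 2dr cosθ).
d² + r² + 2dr cosθ = |CA|² = 0.319966 m²;  d cosθ + r = +0.545 m.
|ω_lever| = |0.1463·5.46·+0.545| / 0.319966 = 1.3606 rad/s.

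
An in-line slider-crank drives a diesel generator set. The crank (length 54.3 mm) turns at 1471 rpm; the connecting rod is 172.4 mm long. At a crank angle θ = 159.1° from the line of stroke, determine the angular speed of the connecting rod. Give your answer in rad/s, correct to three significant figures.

45.6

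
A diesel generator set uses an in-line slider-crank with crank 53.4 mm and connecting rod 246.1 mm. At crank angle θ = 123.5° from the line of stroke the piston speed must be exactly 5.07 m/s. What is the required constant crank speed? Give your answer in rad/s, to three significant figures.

130

For an in-line slider-crank, |v_piston| = rω|sinθ|·[1 + r cosθ/√(L² − r² sin²θ)].
With r = 0.0534 m, L = 0.2461 m, θ = 123.5°: the bracketed kinematic factor |dx/dθ| = 0.039107 m.
ω = v/|dx/dθ| = 5.07/0.039107 = 129.64 rad/s.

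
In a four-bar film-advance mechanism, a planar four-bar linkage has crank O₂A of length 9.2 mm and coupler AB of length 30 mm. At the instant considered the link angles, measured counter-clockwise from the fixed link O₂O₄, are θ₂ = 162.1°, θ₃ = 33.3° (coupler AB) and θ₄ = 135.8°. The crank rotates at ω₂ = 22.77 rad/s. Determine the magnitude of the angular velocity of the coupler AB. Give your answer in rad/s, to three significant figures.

ω₂ = 22.77 rad/s
Differentiating the loop-closure r₂e^{iθ₂}+r₃e^{iθ₃}=r₁+r₄e^{iθ₄} gives r₂ω₂e^{iθ₂}+r₃ω₃e^{iθ₃}=r₄ω₄e^{iθ₄}.
Eliminating the other unknown: ω₃ = r₂ω₂ sin(θ₄−θ₂) / [r₃ sin(θ₃−θ₄)].
Numerator sine = -0.44307; denominator sine = -0.97630.
Result = 0.0092·22.77·(-0.44307) / (0.03·(-0.97630)) = +3.169 rad/s; magnitude 3.169 rad/s.

3.17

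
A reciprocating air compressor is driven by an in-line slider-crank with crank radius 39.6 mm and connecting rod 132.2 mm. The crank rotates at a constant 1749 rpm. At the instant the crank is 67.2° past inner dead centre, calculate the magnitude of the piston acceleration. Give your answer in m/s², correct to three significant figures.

230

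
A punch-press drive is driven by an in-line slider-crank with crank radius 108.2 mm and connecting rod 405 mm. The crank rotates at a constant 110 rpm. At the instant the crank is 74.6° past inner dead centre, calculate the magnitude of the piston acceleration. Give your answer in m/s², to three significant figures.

ω = 2π·110/60 = 11.52 rad/s
x(θ) = r cosθ + √(L² − r² sin²θ); with ω constant, a = ω²·d²x/dθ².
d²x/dθ² = −r cosθ − r²(cos2θ)/√u − r⁴ sin²2θ/(4u^{3/2}),  u = L² − r² sin²θ = 0.153143 m².
Substituting r = 0.1082 m, L = 0.405 m, θ = 74.6°: d²x/dθ² = -0.0031863 m.
a = ω²·d²x/dθ² = (11.52)²·(-0.0031863) = -0.4228 m/s²;  |a| = 0.4228 m/s².

0.423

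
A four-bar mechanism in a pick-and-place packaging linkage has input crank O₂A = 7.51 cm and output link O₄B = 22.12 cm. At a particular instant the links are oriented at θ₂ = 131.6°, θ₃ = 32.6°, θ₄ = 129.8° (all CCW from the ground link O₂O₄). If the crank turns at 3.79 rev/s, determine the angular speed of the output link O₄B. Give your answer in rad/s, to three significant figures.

ω₂ = 23.81 rad/s (from 3.79 rev/s).
Differentiating the loop-closure r₂e^{iθ₂}+r₃e^{iθ₃}=r₁+r₄e^{iθ₄} gives r₂ω₂e^{iθ₂}+r₃ω₃e^{iθ₃}=r₄ω₄e^{iθ₄}.
Eliminating the other unknown: ω₄ = r₂ω₂ sin(θ₂−θ₃) / [r₄ sin(θ₄−θ₃)].
Numerator sine = +0.98769; denominator sine = +0.99211.
Result = 0.0751·23.81·(+0.98769) / (0.2212·(+0.99211)) = +8.0488 rad/s; magnitude 8.0488 rad/s.

8.05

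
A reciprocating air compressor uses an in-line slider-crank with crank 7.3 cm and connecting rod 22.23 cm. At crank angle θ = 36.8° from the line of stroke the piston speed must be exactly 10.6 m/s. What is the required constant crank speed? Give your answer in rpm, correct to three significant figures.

1830

For an in-line slider-crank, |v_piston| = rω|sinθ|·[1 + r cosθ/√(L² − r² sin²θ)].
With r = 0.073 m, L = 0.2223 m, θ = 36.8°: the bracketed kinematic factor |dx/dθ| = 0.055456 m.
ω = v/|dx/dθ| = 10.6/0.055456 = 191.14 rad/s.
N = 60ω/(2π) = 1825.3 rpm.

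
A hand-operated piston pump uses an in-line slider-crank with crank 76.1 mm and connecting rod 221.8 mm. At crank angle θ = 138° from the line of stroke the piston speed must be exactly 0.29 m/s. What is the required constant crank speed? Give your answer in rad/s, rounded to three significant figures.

7.72

For an in-line slider-crank, |v_piston| = rω|sinθ|·[1 + r cosθ/√(L² − r² sin²θ)].
With r = 0.0761 m, L = 0.2218 m, θ = 138°: the bracketed kinematic factor |dx/dθ| = 0.037581 m.
ω = v/|dx/dθ| = 0.29/0.037581 = 7.7167 rad/s.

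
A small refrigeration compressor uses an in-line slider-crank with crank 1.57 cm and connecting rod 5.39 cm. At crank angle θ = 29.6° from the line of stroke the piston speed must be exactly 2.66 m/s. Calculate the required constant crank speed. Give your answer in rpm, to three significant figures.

For an in-line slider-crank, |v_piston| = rω|sinθ|·[1 + r cosθ/√(L² − r² sin²θ)].
With r = 0.0157 m, L = 0.0539 m, θ = 29.6°: the bracketed kinematic factor |dx/dθ| = 0.0097396 m.
ω = v/|dx/dθ| = 2.66/0.0097396 = 273.11 rad/s.
N = 60ω/(2π) = 2608 rpm.

2610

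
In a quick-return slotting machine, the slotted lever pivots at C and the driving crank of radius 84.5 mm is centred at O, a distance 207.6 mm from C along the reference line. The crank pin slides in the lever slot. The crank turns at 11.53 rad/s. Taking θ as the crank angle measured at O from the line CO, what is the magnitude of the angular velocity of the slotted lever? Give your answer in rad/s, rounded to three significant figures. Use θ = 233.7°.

1.27

ω = 11.53 rad/s
Crank pin A relative to C: A = (d + r cosθ, r sinθ); lever angle φ = atan2(r sinθ, d + r cosθ).
Differentiating tanφ: φ̇ = rω(d cosθ + r)/(d² + r² + 2dr cosθ).
d² + r² + 2dr cosθ = |CA|² = 0.0294676 m²;  d cosθ + r = -0.038402 m.
|ω_lever| = |0.0845·11.53·-0.038402| / 0.0294676 = 1.2697 rad/s.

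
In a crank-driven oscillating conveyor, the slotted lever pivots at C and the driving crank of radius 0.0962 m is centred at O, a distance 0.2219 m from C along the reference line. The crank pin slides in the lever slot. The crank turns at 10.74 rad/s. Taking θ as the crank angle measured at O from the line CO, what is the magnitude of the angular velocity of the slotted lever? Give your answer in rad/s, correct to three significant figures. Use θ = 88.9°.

ω = 10.74 rad/s
Crank pin A relative to C: A = (d + r cosθ, r sinθ); lever angle φ = atan2(r sinθ, d + r cosθ).
Differentiating tanφ: φ̇ = rω(d cosθ + r)/(d² + r² + 2dr cosθ).
d² + r² + 2dr cosθ = |CA|² = 0.0593137 m²;  d cosθ + r = +0.10046 m.
|ω_lever| = |0.0962·10.74·+0.10046| / 0.0593137 = 1.7499 rad/s.

1.75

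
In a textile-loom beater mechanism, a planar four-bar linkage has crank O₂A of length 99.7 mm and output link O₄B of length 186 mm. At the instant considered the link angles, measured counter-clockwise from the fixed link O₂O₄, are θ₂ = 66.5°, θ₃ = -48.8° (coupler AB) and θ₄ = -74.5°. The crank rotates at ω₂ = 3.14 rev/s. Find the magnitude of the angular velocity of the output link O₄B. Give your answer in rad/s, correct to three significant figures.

ω₂ = 19.73 rad/s (from 3.14 rev/s).
Differentiating the loop-closure r₂e^{iθ₂}+r₃e^{iθ₃}=r₁+r₄e^{iθ₄} gives r₂ω₂e^{iθ₂}+r₃ω₃e^{iθ₃}=r₄ω₄e^{iθ₄}.
Eliminating the other unknown: ω₄ = r₂ω₂ sin(θ₂−θ₃) / [r₄ sin(θ₄−θ₃)].
Numerator sine = +0.90408; denominator sine = -0.43366.
Result = 0.0997·19.73·(+0.90408) / (0.186·(-0.43366)) = -22.047 rad/s; magnitude 22.047 rad/s.

22.0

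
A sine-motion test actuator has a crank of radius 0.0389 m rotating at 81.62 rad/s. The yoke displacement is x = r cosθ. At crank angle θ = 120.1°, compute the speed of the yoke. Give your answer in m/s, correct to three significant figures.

ω = 81.62 rad/s
x = r cosθ ⇒ ẋ = −rω sinθ.
|v| = rω|sinθ| = 0.0389·81.62·|sin 120.1°| = 2.7469 m/s.

2.75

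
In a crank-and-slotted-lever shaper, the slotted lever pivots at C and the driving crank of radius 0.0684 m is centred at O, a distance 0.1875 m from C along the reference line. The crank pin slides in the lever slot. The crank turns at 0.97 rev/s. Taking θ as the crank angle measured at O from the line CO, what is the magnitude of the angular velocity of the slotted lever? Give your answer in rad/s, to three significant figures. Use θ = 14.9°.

1.61

ω = 6.095 rad/s (from 0.97 rev/s).
Crank pin A relative to C: A = (d + r cosθ, r sinθ); lever angle φ = atan2(r sinθ, d + r cosθ).
Differentiating tanφ: φ̇ = rω(d cosθ + r)/(d² + r² + 2dr cosθ).
d² + r² + 2dr cosθ = |CA|² = 0.0646224 m²;  d cosθ + r = +0.2496 m.
|ω_lever| = |0.0684·6.095·+0.2496| / 0.0646224 = 1.6101 rad/s.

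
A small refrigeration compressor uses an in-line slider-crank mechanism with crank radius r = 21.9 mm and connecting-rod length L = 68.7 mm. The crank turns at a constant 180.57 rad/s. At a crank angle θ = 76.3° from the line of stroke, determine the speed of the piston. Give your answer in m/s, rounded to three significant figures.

4.15

ω = 180.6 rad/s
For an in-line slider-crank, x = r cosθ + √(L² − r² sin²θ), so v = −rω sinθ·[1 + r cosθ/√(L² − r² sin²θ)].
With r = 0.0219 m, L = 0.0687 m, θ = 76.3°: √(L² − r² sin²θ) = 0.065322 m.
v = −0.0219·180.6·0.97155·[1 + 0.0219·0.23684/0.065322] = -4.147 m/s.
|v| = 4.147 m/s.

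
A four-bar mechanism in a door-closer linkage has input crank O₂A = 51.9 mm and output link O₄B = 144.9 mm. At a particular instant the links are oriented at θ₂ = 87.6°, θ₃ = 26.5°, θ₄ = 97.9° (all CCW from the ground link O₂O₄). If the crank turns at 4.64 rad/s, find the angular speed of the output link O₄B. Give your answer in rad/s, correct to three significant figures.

1.54

ω₂ = 4.64 rad/s
Differentiating the loop-closure r₂e^{iθ₂}+r₃e^{iθ₃}=r₁+r₄e^{iθ₄} gives r₂ω₂e^{iθ₂}+r₃ω₃e^{iθ₃}=r₄ω₄e^{iθ₄}.
Eliminating the other unknown: ω₄ = r₂ω₂ sin(θ₂−θ₃) / [r₄ sin(θ₄−θ₃)].
Numerator sine = +0.87546; denominator sine = +0.94777.
Result = 0.0519·4.64·(+0.87546) / (0.1449·(+0.94777)) = +1.5352 rad/s; magnitude 1.5352 rad/s.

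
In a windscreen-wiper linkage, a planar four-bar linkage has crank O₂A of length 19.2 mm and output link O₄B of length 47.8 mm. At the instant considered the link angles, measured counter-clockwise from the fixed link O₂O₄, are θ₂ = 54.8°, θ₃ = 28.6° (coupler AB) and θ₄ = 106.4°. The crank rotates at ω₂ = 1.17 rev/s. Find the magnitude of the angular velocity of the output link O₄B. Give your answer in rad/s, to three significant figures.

ω₂ = 7.351 rad/s (from 1.17 rev/s).
Differentiating the loop-closure r₂e^{iθ₂}+r₃e^{iθ₃}=r₁+r₄e^{iθ₄} gives r₂ω₂e^{iθ₂}+r₃ω₃e^{iθ₃}=r₄ω₄e^{iθ₄}.
Eliminating the other unknown: ω₄ = r₂ω₂ sin(θ₂−θ₃) / [r₄ sin(θ₄−θ₃)].
Numerator sine = +0.44151; denominator sine = +0.97742.
Result = 0.0192·7.351·(+0.44151) / (0.0478·(+0.97742)) = +1.3338 rad/s; magnitude 1.3338 rad/s.

1.33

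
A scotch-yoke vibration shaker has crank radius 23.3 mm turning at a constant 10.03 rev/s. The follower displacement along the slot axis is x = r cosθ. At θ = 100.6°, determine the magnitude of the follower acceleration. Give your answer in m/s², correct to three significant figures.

ω = 63.02 rad/s (from 10.03 rev/s).
x = r cosθ ⇒ ẍ = −rω² cosθ (ω constant).
|a| = rω²|cosθ| = 0.0233·(63.02)²·|cos 100.6°| = 17.022 m/s².

17.0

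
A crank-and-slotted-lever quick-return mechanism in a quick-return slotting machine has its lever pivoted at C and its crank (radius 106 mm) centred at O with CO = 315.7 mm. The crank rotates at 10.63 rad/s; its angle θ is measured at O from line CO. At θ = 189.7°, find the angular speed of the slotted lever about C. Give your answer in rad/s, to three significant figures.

ω = 10.63 rad/s
Crank pin A relative to C: A = (d + r cosθ, r sinθ); lever angle φ = atan2(r sinθ, d + r cosθ).
Differentiating tanφ: φ̇ = rω(d cosθ + r)/(d² + r² + 2dr cosθ).
d² + r² + 2dr cosθ = |CA|² = 0.0449309 m²;  d cosθ + r = -0.20519 m.
|ω_lever| = |0.106·10.63·-0.20519| / 0.0449309 = 5.1457 rad/s.

5.15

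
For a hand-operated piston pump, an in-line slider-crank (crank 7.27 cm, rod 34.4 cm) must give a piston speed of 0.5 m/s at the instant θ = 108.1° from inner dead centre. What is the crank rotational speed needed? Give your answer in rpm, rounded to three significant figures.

74.1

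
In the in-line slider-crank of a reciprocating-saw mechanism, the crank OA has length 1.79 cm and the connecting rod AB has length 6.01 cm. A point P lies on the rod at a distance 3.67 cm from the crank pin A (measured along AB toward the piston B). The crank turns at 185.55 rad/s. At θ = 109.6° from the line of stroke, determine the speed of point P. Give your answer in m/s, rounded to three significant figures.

2.96

ω = 185.6 rad/s.  Crank-pin speed |V_A| = rω = 3.3213 m/s, perpendicular to OA.
Rod angle: sinφ = −(r/L) sinθ ⇒ φ = -16.295°; ω_rod = −rω cosθ/√(L²−r²sin²θ) = +19.314 rad/s.
V_P = V_A + ω_rod × AP, with AP = 0.0367 m along the rod.
Components: V_Px = −rω sinθ − a·ω_rod·sinφ = -2.93 m/s;  V_Py = rω cosθ + a·ω_rod·cosφ = -0.4338 m/s.
|V_P| = √(V_Px² + V_Py²) = 2.962 m/s.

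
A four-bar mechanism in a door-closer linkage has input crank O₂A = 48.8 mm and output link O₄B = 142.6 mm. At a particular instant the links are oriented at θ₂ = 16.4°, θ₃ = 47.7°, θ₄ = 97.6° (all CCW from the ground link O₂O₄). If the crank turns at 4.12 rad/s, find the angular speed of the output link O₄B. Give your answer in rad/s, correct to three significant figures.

ω₂ = 4.12 rad/s
Differentiating the loop-closure r₂e^{iθ₂}+r₃e^{iθ₃}=r₁+r₄e^{iθ₄} gives r₂ω₂e^{iθ₂}+r₃ω₃e^{iθ₃}=r₄ω₄e^{iθ₄}.
Eliminating the other unknown: ω₄ = r₂ω₂ sin(θ₂−θ₃) / [r₄ sin(θ₄−θ₃)].
Numerator sine = -0.51952; denominator sine = +0.76492.
Result = 0.0488·4.12·(-0.51952) / (0.1426·(+0.76492)) = -0.9576 rad/s; magnitude 0.9576 rad/s.

0.958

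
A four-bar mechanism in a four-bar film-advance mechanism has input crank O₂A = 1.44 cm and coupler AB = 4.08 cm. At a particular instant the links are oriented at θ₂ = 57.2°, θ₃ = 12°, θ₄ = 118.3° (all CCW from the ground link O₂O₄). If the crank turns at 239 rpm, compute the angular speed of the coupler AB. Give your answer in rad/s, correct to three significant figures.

ω₂ = 25.03 rad/s (from 239 rpm).
Differentiating the loop-closure r₂e^{iθ₂}+r₃e^{iθ₃}=r₁+r₄e^{iθ₄} gives r₂ω₂e^{iθ₂}+r₃ω₃e^{iθ₃}=r₄ω₄e^{iθ₄}.
Eliminating the other unknown: ω₃ = r₂ω₂ sin(θ₄−θ₂) / [r₃ sin(θ₃−θ₄)].
Numerator sine = +0.87546; denominator sine = -0.95981.
Result = 0.0144·25.03·(+0.87546) / (0.0408·(-0.95981)) = -8.0572 rad/s; magnitude 8.0572 rad/s.

8.06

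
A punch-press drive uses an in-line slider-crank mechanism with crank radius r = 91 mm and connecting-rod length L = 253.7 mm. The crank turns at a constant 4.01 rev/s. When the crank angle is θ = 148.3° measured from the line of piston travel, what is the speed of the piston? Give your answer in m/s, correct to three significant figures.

0.830

ω = 2π·4.01 = 25.2 rad/s
For an in-line slider-crank, x = r cosθ + √(L² − r² sin²θ), so v = −rω sinθ·[1 + r cosθ/√(L² − r² sin²θ)].
With r = 0.091 m, L = 0.2537 m, θ = 148.3°: √(L² − r² sin²θ) = 0.24915 m.
v = −0.091·25.2·0.52547·[1 + 0.091·-0.85081/0.24915] = -0.83041 m/s.
|v| = 0.83041 m/s.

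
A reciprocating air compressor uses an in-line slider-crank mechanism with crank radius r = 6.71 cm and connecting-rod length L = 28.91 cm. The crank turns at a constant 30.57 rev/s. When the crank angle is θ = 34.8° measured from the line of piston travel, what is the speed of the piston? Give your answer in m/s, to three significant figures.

8.77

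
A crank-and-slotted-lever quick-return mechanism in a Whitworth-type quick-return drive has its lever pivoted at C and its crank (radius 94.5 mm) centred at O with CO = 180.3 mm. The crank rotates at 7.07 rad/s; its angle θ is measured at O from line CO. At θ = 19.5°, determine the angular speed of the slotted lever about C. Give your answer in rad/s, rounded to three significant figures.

2.40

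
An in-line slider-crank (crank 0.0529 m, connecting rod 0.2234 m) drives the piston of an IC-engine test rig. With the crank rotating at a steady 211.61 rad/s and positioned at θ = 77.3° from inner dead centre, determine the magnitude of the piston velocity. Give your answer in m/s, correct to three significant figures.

ω = 211.6 rad/s
For an in-line slider-crank, x = r cosθ + √(L² − r² sin²θ), so v = −rω sinθ·[1 + r cosθ/√(L² − r² sin²θ)].
With r = 0.0529 m, L = 0.2234 m, θ = 77.3°: √(L² − r² sin²θ) = 0.21736 m.
v = −0.0529·211.6·0.97553·[1 + 0.0529·0.21985/0.21736] = -11.505 m/s.
|v| = 11.505 m/s.

11.5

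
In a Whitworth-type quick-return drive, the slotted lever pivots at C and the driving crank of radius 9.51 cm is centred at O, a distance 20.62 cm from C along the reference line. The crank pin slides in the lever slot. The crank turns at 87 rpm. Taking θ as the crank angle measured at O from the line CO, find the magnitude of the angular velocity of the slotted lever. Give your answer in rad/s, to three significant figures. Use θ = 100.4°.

ω = 9.111 rad/s (from 87 rpm).
Crank pin A relative to C: A = (d + r cosθ, r sinθ); lever angle φ = atan2(r sinθ, d + r cosθ).
Differentiating tanφ: φ̇ = rω(d cosθ + r)/(d² + r² + 2dr cosθ).
d² + r² + 2dr cosθ = |CA|² = 0.0444826 m²;  d cosθ + r = +0.057877 m.
|ω_lever| = |0.0951·9.111·+0.057877| / 0.0444826 = 1.1273 rad/s.

1.13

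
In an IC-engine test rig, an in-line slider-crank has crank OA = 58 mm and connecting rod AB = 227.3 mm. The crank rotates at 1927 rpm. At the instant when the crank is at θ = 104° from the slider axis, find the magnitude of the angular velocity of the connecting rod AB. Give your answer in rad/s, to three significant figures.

12.9

ω = 201.8 rad/s (converted from 1927 rpm).
The rod makes angle φ with the slider axis where L sinφ = r sinθ; differentiating, L cosφ·φ̇ = r ω cosθ.
L cosφ = √(L² − r² sin²θ) = 0.22022 m.
|ω_rod| = r ω |cosθ| / √(L² − r² sin²θ) = 0.058·201.8·0.24192/0.22022 = 12.857 rad/s.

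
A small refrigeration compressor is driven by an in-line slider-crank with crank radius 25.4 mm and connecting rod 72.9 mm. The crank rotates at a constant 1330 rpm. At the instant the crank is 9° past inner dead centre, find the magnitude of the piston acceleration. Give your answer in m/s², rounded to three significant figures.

ω = 2π·1330/60 = 139.3 rad/s
x(θ) = r cosθ + √(L² − r² sin²θ); with ω constant, a = ω²·d²x/dθ².
d²x/dθ² = −r cosθ − r²(cos2θ)/√u − r⁴ sin²2θ/(4u^{3/2}),  u = L² − r² sin²θ = 0.00529862 m².
Substituting r = 0.0254 m, L = 0.0729 m, θ = 9°: d²x/dθ² = -0.033542 m.
a = ω²·d²x/dθ² = (139.3)²·(-0.033542) = -650.66 m/s²;  |a| = 650.66 m/s².

651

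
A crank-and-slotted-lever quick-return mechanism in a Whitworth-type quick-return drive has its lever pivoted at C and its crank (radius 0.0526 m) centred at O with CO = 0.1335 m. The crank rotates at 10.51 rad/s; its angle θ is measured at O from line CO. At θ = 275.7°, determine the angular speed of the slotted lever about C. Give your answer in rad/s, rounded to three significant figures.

ω = 10.51 rad/s
Crank pin A relative to C: A = (d + r cosθ, r sinθ); lever angle φ = atan2(r sinθ, d + r cosθ).
Differentiating tanφ: φ̇ = rω(d cosθ + r)/(d² + r² + 2dr cosθ).
d² + r² + 2dr cosθ = |CA|² = 0.0219839 m²;  d cosθ + r = +0.065859 m.
|ω_lever| = |0.0526·10.51·+0.065859| / 0.0219839 = 1.6562 rad/s.

1.66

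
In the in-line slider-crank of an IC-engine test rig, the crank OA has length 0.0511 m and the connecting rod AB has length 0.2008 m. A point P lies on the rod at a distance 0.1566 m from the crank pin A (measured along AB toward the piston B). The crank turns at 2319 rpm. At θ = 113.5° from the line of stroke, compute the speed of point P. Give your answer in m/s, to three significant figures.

10.5

ω = 242.8 rad/s.  Crank-pin speed |V_A| = rω = 12.409 m/s, perpendicular to OA.
Rod angle: sinφ = −(r/L) sinθ ⇒ φ = -13.496°; ω_rod = −rω cosθ/√(L²−r²sin²θ) = +25.342 rad/s.
V_P = V_A + ω_rod × AP, with AP = 0.1566 m along the rod.
Components: V_Px = −rω sinθ − a·ω_rod·sinφ = -10.454 m/s;  V_Py = rω cosθ + a·ω_rod·cosφ = -1.0892 m/s.
|V_P| = √(V_Px² + V_Py²) = 10.511 m/s.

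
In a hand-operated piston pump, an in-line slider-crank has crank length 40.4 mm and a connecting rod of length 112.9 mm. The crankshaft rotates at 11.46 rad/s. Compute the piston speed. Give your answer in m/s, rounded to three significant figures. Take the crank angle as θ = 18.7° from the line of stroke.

0.199

ω = 11.46 rad/s
For an in-line slider-crank, x = r cosθ + √(L² − r² sin²θ), so v = −rω sinθ·[1 + r cosθ/√(L² − r² sin²θ)].
With r = 0.0404 m, L = 0.1129 m, θ = 18.7°: √(L² − r² sin²θ) = 0.11215 m.
v = −0.0404·11.46·0.32061·[1 + 0.0404·0.94721/0.11215] = -0.19909 m/s.
|v| = 0.19909 m/s.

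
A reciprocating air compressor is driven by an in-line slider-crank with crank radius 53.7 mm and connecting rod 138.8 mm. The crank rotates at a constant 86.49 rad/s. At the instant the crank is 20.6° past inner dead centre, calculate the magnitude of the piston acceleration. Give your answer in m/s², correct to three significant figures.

ω = 86.49 rad/s
x(θ) = r cosθ + √(L² − r² sin²θ); with ω constant, a = ω²·d²x/dθ².
d²x/dθ² = −r cosθ − r²(cos2θ)/√u − r⁴ sin²2θ/(4u^{3/2}),  u = L² − r² sin²θ = 0.0189085 m².
Substituting r = 0.0537 m, L = 0.1388 m, θ = 20.6°: d²x/dθ² = -0.066392 m.
a = ω²·d²x/dθ² = (86.49)²·(-0.066392) = -496.65 m/s²;  |a| = 496.65 m/s².

497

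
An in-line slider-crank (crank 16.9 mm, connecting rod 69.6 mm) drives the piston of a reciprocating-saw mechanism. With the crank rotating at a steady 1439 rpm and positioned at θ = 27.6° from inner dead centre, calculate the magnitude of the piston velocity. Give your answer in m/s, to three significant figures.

ω = 2π·1439/60 = 150.7 rad/s
For an in-line slider-crank, x = r cosθ + √(L² − r² sin²θ), so v = −rω sinθ·[1 + r cosθ/√(L² − r² sin²θ)].
With r = 0.0169 m, L = 0.0696 m, θ = 27.6°: √(L² − r² sin²θ) = 0.069158 m.
v = −0.0169·150.7·0.46330·[1 + 0.0169·0.88620/0.069158] = -1.4354 m/s.
|v| = 1.4354 m/s.

1.44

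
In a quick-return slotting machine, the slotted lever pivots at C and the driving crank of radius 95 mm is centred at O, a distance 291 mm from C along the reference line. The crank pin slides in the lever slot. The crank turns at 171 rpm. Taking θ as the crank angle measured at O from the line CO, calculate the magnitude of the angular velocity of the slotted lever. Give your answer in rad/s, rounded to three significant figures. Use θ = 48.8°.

ω = 17.91 rad/s (from 171 rpm).
Crank pin A relative to C: A = (d + r cosθ, r sinθ); lever angle φ = atan2(r sinθ, d + r cosθ).
Differentiating tanφ: φ̇ = rω(d cosθ + r)/(d² + r² + 2dr cosθ).
d² + r² + 2dr cosθ = |CA|² = 0.130125 m²;  d cosθ + r = +0.28668 m.
|ω_lever| = |0.095·17.91·+0.28668| / 0.130125 = 3.7479 rad/s.

3.75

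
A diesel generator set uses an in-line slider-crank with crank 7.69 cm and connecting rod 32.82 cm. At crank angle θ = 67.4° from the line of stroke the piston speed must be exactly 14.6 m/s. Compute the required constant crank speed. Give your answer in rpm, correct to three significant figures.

For an in-line slider-crank, |v_piston| = rω|sinθ|·[1 + r cosθ/√(L² − r² sin²θ)].
With r = 0.0769 m, L = 0.3282 m, θ = 67.4°: the bracketed kinematic factor |dx/dθ| = 0.077543 m.
ω = v/|dx/dθ| = 14.6/0.077543 = 188.28 rad/s.
N = 60ω/(2π) = 1798 rpm.

1800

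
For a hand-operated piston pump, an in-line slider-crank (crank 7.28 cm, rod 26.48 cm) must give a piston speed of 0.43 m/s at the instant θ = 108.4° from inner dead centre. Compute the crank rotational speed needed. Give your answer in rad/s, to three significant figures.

For an in-line slider-crank, |v_piston| = rω|sinθ|·[1 + r cosθ/√(L² − r² sin²θ)].
With r = 0.0728 m, L = 0.2648 m, θ = 108.4°: the bracketed kinematic factor |dx/dθ| = 0.062869 m.
ω = v/|dx/dθ| = 0.43/0.062869 = 6.8397 rad/s.

6.84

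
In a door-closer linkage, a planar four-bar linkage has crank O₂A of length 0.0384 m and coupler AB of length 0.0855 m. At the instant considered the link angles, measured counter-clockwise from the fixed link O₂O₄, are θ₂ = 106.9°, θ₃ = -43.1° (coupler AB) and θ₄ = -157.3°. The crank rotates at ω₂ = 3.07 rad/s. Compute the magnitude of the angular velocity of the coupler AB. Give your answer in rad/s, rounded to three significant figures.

1.50

ω₂ = 3.07 rad/s
Differentiating the loop-closure r₂e^{iθ₂}+r₃e^{iθ₃}=r₁+r₄e^{iθ₄} gives r₂ω₂e^{iθ₂}+r₃ω₃e^{iθ₃}=r₄ω₄e^{iθ₄}.
Eliminating the other unknown: ω₃ = r₂ω₂ sin(θ₄−θ₂) / [r₃ sin(θ₃−θ₄)].
Numerator sine = +0.99488; denominator sine = +0.91212.
Result = 0.0384·3.07·(+0.99488) / (0.0855·(+0.91212)) = +1.5039 rad/s; magnitude 1.5039 rad/s.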